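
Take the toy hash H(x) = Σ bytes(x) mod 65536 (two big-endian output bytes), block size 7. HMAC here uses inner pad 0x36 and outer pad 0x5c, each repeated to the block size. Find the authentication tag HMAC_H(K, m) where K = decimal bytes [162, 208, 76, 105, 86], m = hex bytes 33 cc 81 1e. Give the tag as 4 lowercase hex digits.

0352

Key decimal bytes [162, 208, 76, 105, 86] = a2 d0 4c 69 56 is 5 bytes ≤ B = 7; zero-pad to 7 bytes: K' = a2 d0 4c 69 56 00 00.
K' ⊕ ipad = 94 e6 7a 5f 60 36 36.  K' ⊕ opad = fe 8c 10 35 0a 5c 5c.
Inner input = (K'⊕ipad) ∥ m = 94 e6 7a 5f 60 36 36 ∥ 33 cc 81 1e.
Inner hash: sum = 148+230+122+95+96+54+54+51+204+129+30 = 1213 → 04 bd.
Outer input = (K'⊕opad) ∥ inner = fe 8c 10 35 0a 5c 5c ∥ 04 bd.
Outer hash (tag): sum = 254+140+16+53+10+92+92+4+189 = 850 → 03 52.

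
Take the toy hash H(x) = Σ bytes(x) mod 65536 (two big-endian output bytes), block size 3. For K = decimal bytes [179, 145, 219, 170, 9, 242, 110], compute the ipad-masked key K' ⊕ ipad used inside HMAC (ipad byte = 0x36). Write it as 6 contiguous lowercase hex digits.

Key decimal bytes [179, 145, 219, 170, 9, 242, 110] = b3 91 db aa 09 f2 6e is 7 bytes > B = 3, so hash it first: H(key) = 04 32, then zero-pad to 3 bytes: K' = 04 32 00.
XOR each byte with 0x36: 04⊕36=32, 32⊕36=04, 00⊕36=36.

320436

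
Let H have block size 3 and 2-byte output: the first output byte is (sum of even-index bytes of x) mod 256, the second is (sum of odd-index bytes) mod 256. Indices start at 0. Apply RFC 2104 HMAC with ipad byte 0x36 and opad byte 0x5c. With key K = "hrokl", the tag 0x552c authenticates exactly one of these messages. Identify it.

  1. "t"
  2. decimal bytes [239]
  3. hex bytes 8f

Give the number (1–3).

Key "hrokl" = 68 72 6f 6b 6c is 5 bytes > B = 3, so hash it first: H(key) = 43 dd, then zero-pad to 3 bytes: K' = 43 dd 00.
K' ⊕ ipad = 75 eb 36; K' ⊕ opad = 1f 81 5c.
m1: inner = H(75 eb 36 74) = ab 5f; tag = H(1f 81 5c ab 5f) = da2c
m2: inner = H(75 eb 36 ef) = ab da; tag = H(1f 81 5c ab da) = 552c ← matches
m3: inner = H(75 eb 36 8f) = ab 7a; tag = H(1f 81 5c ab 7a) = f52c

2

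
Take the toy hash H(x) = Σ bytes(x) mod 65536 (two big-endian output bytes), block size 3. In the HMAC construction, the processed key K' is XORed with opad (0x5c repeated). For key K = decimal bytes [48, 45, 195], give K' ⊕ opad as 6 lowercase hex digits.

Key decimal bytes [48, 45, 195] = 30 2d c3 is exactly B = 3 bytes: K' = 30 2d c3.
XOR each byte with 0x5c: 30⊕5c=6c, 2d⊕5c=71, c3⊕5c=9f.

6c719f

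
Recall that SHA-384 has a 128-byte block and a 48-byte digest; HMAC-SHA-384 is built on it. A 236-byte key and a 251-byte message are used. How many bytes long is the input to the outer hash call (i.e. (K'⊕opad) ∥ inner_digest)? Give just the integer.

176

Key is 236 > 128 bytes, so it is hashed to 48 bytes then zero-padded to 128: |K'| = 128.
Outer input = (K'⊕opad) ∥ H(inner) → 128 + 48 = 176 bytes.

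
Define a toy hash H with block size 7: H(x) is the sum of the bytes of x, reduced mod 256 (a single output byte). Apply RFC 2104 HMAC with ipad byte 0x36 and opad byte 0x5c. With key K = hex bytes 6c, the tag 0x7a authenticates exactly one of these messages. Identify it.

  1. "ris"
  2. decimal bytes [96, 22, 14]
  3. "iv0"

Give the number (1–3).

Key hex bytes 6c is 1 byte ≤ B = 7; zero-pad to 7 bytes: K' = 6c 00 00 00 00 00 00.
K' ⊕ ipad = 5a 36 36 36 36 36 36; K' ⊕ opad = 30 5c 5c 5c 5c 5c 5c.
m1: inner = H(5a 36 36 36 36 36 36 72 69 73) = ec; tag = H(30 5c 5c 5c 5c 5c 5c ec) = 44
m2: inner = H(5a 36 36 36 36 36 36 60 16 0e) = 22; tag = H(30 5c 5c 5c 5c 5c 5c 22) = 7a ← matches
m3: inner = H(5a 36 36 36 36 36 36 69 76 30) = ad; tag = H(30 5c 5c 5c 5c 5c 5c ad) = 05

2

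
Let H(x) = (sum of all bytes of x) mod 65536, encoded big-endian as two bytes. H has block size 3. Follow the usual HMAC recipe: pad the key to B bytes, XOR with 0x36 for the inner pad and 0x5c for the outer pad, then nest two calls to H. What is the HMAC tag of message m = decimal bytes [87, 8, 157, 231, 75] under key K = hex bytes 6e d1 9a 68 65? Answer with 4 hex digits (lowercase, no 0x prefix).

Key hex bytes 6e d1 9a 68 65 is 5 bytes > B = 3, so hash it first: H(key) = 02 a6, then zero-pad to 3 bytes: K' = 02 a6 00.
K' ⊕ ipad = 34 90 36.  K' ⊕ opad = 5e fa 5c.
Inner input = (K'⊕ipad) ∥ m = 34 90 36 ∥ 57 08 9d e7 4b.
Inner hash: sum = 52+144+54+87+8+157+231+75 = 808 → 03 28.
Outer input = (K'⊕opad) ∥ inner = 5e fa 5c ∥ 03 28.
Outer hash (tag): sum = 94+250+92+3+40 = 479 → 01 df.

01df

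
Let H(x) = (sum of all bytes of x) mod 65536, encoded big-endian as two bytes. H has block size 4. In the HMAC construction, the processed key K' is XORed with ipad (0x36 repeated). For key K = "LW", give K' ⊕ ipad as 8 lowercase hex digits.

Key "LW" = 4c 57 is 2 bytes ≤ B = 4; zero-pad to 4 bytes: K' = 4c 57 00 00.
XOR each byte with 0x36: 4c⊕36=7a, 57⊕36=61, 00⊕36=36, 00⊕36=36.

7a613636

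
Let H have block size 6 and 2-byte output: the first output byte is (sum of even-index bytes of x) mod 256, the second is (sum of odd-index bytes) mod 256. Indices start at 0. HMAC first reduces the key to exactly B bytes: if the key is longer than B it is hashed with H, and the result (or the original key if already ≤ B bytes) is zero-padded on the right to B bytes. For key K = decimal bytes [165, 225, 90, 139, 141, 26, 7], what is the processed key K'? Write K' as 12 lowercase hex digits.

|K| = 7 > B = 6, so first hash the key.
H(K): even-index sum = 403 mod 256 = 147; odd-index sum = 390 mod 256 = 134 → 93 86.
Zero-pad H(K) = 93 86 to 6 bytes: K' = 93 86 00 00 00 00.

938600000000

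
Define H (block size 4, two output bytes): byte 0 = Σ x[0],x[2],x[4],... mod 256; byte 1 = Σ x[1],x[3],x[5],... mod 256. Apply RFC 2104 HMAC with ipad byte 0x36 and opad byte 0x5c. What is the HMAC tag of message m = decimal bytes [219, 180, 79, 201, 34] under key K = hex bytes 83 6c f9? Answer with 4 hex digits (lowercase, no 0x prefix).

5499

Key hex bytes 83 6c f9 is 3 bytes ≤ B = 4; zero-pad to 4 bytes: K' = 83 6c f9 00.
K' ⊕ ipad = b5 5a cf 36.  K' ⊕ opad = df 30 a5 5c.
Inner input = (K'⊕ipad) ∥ m = b5 5a cf 36 ∥ db b4 4f c9 22.
Inner hash: even-index sum = 720 mod 256 = 208; odd-index sum = 525 mod 256 = 13 → d0 0d.
Outer input = (K'⊕opad) ∥ inner = df 30 a5 5c ∥ d0 0d.
Outer hash (tag): even-index sum = 596 mod 256 = 84; odd-index sum = 153 mod 256 = 153 → 54 99.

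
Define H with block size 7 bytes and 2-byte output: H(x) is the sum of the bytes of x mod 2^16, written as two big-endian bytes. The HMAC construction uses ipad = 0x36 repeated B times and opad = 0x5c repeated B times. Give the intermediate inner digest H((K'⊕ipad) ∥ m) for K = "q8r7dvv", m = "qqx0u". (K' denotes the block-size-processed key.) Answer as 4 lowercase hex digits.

036b

Key "q8r7dvv" = 71 38 72 37 64 76 76 is exactly B = 7 bytes: K' = 71 38 72 37 64 76 76.
K' ⊕ ipad = 47 0e 44 01 52 40 40.
Inner input = 47 0e 44 01 52 40 40 ∥ 71 71 78 30 75.
Inner hash: sum = 71+14+68+1+82+64+64+113+113+120+48+117 = 875 → 03 6b.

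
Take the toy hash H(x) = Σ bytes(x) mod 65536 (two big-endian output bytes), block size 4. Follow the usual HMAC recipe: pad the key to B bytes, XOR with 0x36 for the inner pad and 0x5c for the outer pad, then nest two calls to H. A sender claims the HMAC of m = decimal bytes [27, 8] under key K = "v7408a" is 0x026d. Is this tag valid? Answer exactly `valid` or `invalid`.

invalid

Key "v7408a" = 76 37 34 30 38 61 is 6 bytes > B = 4, so hash it first: H(key) = 01 aa, then zero-pad to 4 bytes: K' = 01 aa 00 00.
K' ⊕ ipad = 37 9c 36 36; K' ⊕ opad = 5d f6 5c 5c.
Inner hash: sum = 55+156+54+54+27+8 = 354 → 01 62.
Outer hash (recomputed tag): sum = 93+246+92+92+1+98 = 622 → 02 6e.
Recomputed tag = 026e; claimed = 026d → mismatch.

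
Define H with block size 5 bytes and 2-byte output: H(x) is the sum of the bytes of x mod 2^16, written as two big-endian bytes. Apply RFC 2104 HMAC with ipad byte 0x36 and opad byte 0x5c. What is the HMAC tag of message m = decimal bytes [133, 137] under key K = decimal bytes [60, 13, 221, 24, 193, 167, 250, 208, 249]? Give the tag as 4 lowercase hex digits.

01e6

Key decimal bytes [60, 13, 221, 24, 193, 167, 250, 208, 249] = 3c 0d dd 18 c1 a7 fa d0 f9 is 9 bytes > B = 5, so hash it first: H(key) = 05 69, then zero-pad to 5 bytes: K' = 05 69 00 00 00.
K' ⊕ ipad = 33 5f 36 36 36.  K' ⊕ opad = 59 35 5c 5c 5c.
Inner input = (K'⊕ipad) ∥ m = 33 5f 36 36 36 ∥ 85 89.
Inner hash: sum = 51+95+54+54+54+133+137 = 578 → 02 42.
Outer input = (K'⊕opad) ∥ inner = 59 35 5c 5c 5c ∥ 02 42.
Outer hash (tag): sum = 89+53+92+92+92+2+66 = 486 → 01 e6.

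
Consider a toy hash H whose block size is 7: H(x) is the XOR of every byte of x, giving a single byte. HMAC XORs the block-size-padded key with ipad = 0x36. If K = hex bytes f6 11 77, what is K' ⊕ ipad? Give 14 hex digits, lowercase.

c0274136363636

Key hex bytes f6 11 77 is 3 bytes ≤ B = 7; zero-pad to 7 bytes: K' = f6 11 77 00 00 00 00.
XOR each byte with 0x36: f6⊕36=c0, 11⊕36=27, 77⊕36=41, 00⊕36=36, 00⊕36=36, 00⊕36=36, 00⊕36=36.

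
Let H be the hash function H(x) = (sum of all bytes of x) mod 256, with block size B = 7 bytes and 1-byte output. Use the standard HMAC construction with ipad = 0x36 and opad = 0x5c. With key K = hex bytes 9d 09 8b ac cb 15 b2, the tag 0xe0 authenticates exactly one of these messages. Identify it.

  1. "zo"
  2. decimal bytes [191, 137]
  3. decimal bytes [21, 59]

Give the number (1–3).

Key hex bytes 9d 09 8b ac cb 15 b2 is exactly B = 7 bytes: K' = 9d 09 8b ac cb 15 b2.
K' ⊕ ipad = ab 3f bd 9a fd 23 84; K' ⊕ opad = c1 55 d7 f0 97 49 ee.
m1: inner = H(ab 3f bd 9a fd 23 84 7a 6f) = ce; tag = H(c1 55 d7 f0 97 49 ee ce) = 79
m2: inner = H(ab 3f bd 9a fd 23 84 bf 89) = 2d; tag = H(c1 55 d7 f0 97 49 ee 2d) = d8
m3: inner = H(ab 3f bd 9a fd 23 84 15 3b) = 35; tag = H(c1 55 d7 f0 97 49 ee 35) = e0 ← matches

3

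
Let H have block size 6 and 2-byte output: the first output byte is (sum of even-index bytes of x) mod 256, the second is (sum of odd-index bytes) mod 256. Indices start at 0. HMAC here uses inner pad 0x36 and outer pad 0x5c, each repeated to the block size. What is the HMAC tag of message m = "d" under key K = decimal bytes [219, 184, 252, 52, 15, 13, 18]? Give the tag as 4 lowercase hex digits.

Key decimal bytes [219, 184, 252, 52, 15, 13, 18] = db b8 fc 34 0f 0d 12 is 7 bytes > B = 6, so hash it first: H(key) = f8 f9, then zero-pad to 6 bytes: K' = f8 f9 00 00 00 00.
K' ⊕ ipad = ce cf 36 36 36 36.  K' ⊕ opad = a4 a5 5c 5c 5c 5c.
Inner input = (K'⊕ipad) ∥ m = ce cf 36 36 36 36 ∥ 64.
Inner hash: even-index sum = 414 mod 256 = 158; odd-index sum = 315 mod 256 = 59 → 9e 3b.
Outer input = (K'⊕opad) ∥ inner = a4 a5 5c 5c 5c 5c ∥ 9e 3b.
Outer hash (tag): even-index sum = 506 mod 256 = 250; odd-index sum = 408 mod 256 = 152 → fa 98.

fa98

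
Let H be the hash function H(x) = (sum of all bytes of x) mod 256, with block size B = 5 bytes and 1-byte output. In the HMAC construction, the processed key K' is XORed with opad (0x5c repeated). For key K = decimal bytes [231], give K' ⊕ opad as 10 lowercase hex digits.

bb5c5c5c5c

Key decimal bytes [231] = e7 is 1 byte ≤ B = 5; zero-pad to 5 bytes: K' = e7 00 00 00 00.
XOR each byte with 0x5c: e7⊕5c=bb, 00⊕5c=5c, 00⊕5c=5c, 00⊕5c=5c, 00⊕5c=5c.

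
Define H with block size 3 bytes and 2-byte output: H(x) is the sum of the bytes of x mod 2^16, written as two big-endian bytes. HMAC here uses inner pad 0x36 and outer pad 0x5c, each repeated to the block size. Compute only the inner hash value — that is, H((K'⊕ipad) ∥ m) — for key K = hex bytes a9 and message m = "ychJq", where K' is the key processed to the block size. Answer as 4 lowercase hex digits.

Key hex bytes a9 is 1 byte ≤ B = 3; zero-pad to 3 bytes: K' = a9 00 00.
K' ⊕ ipad = 9f 36 36.
Inner input = 9f 36 36 ∥ 79 63 68 4a 71.
Inner hash: sum = 159+54+54+121+99+104+74+113 = 778 → 03 0a.

030a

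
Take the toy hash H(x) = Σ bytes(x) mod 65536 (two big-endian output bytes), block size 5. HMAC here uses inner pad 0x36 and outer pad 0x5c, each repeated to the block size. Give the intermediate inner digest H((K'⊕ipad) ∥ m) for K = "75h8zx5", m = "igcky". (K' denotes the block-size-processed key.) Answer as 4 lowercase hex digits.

Key "75h8zx5" = 37 35 68 38 7a 78 35 is 7 bytes > B = 5, so hash it first: H(key) = 02 33, then zero-pad to 5 bytes: K' = 02 33 00 00 00.
K' ⊕ ipad = 34 05 36 36 36.
Inner input = 34 05 36 36 36 ∥ 69 67 63 6b 79.
Inner hash: sum = 52+5+54+54+54+105+103+99+107+121 = 754 → 02 f2.

02f2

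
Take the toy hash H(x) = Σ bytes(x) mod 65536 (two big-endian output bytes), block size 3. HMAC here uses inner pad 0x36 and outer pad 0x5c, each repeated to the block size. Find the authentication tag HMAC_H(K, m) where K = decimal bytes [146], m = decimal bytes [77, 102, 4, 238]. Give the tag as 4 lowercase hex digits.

023d

Key decimal bytes [146] = 92 is 1 byte ≤ B = 3; zero-pad to 3 bytes: K' = 92 00 00.
K' ⊕ ipad = a4 36 36.  K' ⊕ opad = ce 5c 5c.
Inner input = (K'⊕ipad) ∥ m = a4 36 36 ∥ 4d 66 04 ee.
Inner hash: sum = 164+54+54+77+102+4+238 = 693 → 02 b5.
Outer input = (K'⊕opad) ∥ inner = ce 5c 5c ∥ 02 b5.
Outer hash (tag): sum = 206+92+92+2+181 = 573 → 02 3d.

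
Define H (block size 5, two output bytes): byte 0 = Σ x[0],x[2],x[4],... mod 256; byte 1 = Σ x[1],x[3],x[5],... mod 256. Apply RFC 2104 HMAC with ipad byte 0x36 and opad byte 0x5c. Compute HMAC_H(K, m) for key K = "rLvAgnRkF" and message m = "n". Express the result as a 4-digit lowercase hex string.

Key "rLvAgnRkF" = 72 4c 76 41 67 6e 52 6b 46 is 9 bytes > B = 5, so hash it first: H(key) = e7 66, then zero-pad to 5 bytes: K' = e7 66 00 00 00.
K' ⊕ ipad = d1 50 36 36 36.  K' ⊕ opad = bb 3a 5c 5c 5c.
Inner input = (K'⊕ipad) ∥ m = d1 50 36 36 36 ∥ 6e.
Inner hash: even-index sum = 317 mod 256 = 61; odd-index sum = 244 mod 256 = 244 → 3d f4.
Outer input = (K'⊕opad) ∥ inner = bb 3a 5c 5c 5c ∥ 3d f4.
Outer hash (tag): even-index sum = 615 mod 256 = 103; odd-index sum = 211 mod 256 = 211 → 67 d3.

67d3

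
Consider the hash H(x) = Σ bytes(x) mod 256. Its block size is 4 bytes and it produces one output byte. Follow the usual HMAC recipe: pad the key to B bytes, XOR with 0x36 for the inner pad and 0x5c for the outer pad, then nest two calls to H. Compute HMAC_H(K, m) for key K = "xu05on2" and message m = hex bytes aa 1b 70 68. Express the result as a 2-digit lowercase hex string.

e7

Key "xu05on2" = 78 75 30 35 6f 6e 32 is 7 bytes > B = 4, so hash it first: H(key) = 61, then zero-pad to 4 bytes: K' = 61 00 00 00.
K' ⊕ ipad = 57 36 36 36.  K' ⊕ opad = 3d 5c 5c 5c.
Inner input = (K'⊕ipad) ∥ m = 57 36 36 36 ∥ aa 1b 70 68.
Inner hash: sum = 87+54+54+54+170+27+112+104 = 662; mod 256 = 150 → 96.
Outer input = (K'⊕opad) ∥ inner = 3d 5c 5c 5c ∥ 96.
Outer hash (tag): sum = 61+92+92+92+150 = 487; mod 256 = 231 → e7.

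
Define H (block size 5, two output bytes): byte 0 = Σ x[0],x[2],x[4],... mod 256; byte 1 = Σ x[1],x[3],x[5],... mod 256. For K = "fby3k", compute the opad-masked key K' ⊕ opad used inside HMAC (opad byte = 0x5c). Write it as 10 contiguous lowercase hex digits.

3a3e256f37

Key "fby3k" = 66 62 79 33 6b is exactly B = 5 bytes: K' = 66 62 79 33 6b.
XOR each byte with 0x5c: 66⊕5c=3a, 62⊕5c=3e, 79⊕5c=25, 33⊕5c=6f, 6b⊕5c=37.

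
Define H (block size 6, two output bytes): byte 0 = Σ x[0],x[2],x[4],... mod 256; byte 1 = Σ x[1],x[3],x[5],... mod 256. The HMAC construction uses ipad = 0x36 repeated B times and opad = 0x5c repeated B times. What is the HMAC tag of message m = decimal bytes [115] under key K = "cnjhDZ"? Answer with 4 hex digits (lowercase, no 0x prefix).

Key "cnjhDZ" = 63 6e 6a 68 44 5a is exactly B = 6 bytes: K' = 63 6e 6a 68 44 5a.
K' ⊕ ipad = 55 58 5c 5e 72 6c.  K' ⊕ opad = 3f 32 36 34 18 06.
Inner input = (K'⊕ipad) ∥ m = 55 58 5c 5e 72 6c ∥ 73.
Inner hash: even-index sum = 406 mod 256 = 150; odd-index sum = 290 mod 256 = 34 → 96 22.
Outer input = (K'⊕opad) ∥ inner = 3f 32 36 34 18 06 ∥ 96 22.
Outer hash (tag): even-index sum = 291 mod 256 = 35; odd-index sum = 142 mod 256 = 142 → 23 8e.

238e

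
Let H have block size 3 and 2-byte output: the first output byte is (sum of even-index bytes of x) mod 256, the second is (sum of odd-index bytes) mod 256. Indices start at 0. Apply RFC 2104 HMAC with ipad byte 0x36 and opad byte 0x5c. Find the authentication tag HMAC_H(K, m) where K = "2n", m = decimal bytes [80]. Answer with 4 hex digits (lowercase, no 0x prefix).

Key "2n" = 32 6e is 2 bytes ≤ B = 3; zero-pad to 3 bytes: K' = 32 6e 00.
K' ⊕ ipad = 04 58 36.  K' ⊕ opad = 6e 32 5c.
Inner input = (K'⊕ipad) ∥ m = 04 58 36 ∥ 50.
Inner hash: even-index sum = 58 mod 256 = 58; odd-index sum = 168 mod 256 = 168 → 3a a8.
Outer input = (K'⊕opad) ∥ inner = 6e 32 5c ∥ 3a a8.
Outer hash (tag): even-index sum = 370 mod 256 = 114; odd-index sum = 108 mod 256 = 108 → 72 6c.

726c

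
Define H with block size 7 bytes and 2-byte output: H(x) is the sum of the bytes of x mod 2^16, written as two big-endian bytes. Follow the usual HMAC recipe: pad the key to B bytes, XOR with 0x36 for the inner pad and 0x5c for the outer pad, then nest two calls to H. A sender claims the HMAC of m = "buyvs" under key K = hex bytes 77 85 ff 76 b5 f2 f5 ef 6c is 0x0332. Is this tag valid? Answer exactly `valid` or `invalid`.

valid

Key hex bytes 77 85 ff 76 b5 f2 f5 ef 6c is 9 bytes > B = 7, so hash it first: H(key) = 06 68, then zero-pad to 7 bytes: K' = 06 68 00 00 00 00 00.
K' ⊕ ipad = 30 5e 36 36 36 36 36; K' ⊕ opad = 5a 34 5c 5c 5c 5c 5c.
Inner hash: sum = 48+94+54+54+54+54+54+98+117+121+118+115 = 981 → 03 d5.
Outer hash (recomputed tag): sum = 90+52+92+92+92+92+92+3+213 = 818 → 03 32.
Recomputed tag = 0332; claimed = 0332 → match.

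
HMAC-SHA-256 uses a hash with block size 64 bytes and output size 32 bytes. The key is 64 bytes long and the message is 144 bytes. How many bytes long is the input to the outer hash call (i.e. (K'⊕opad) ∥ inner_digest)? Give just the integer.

96

Key is 64 ≤ 64 bytes, zero-padded: |K'| = 64.
Outer input = (K'⊕opad) ∥ H(inner) → 64 + 32 = 96 bytes.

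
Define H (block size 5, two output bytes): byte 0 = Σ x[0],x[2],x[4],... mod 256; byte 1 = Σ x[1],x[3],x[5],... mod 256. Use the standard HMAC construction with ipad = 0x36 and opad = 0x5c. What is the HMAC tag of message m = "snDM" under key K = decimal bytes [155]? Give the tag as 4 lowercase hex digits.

a28c

Key decimal bytes [155] = 9b is 1 byte ≤ B = 5; zero-pad to 5 bytes: K' = 9b 00 00 00 00.
K' ⊕ ipad = ad 36 36 36 36.  K' ⊕ opad = c7 5c 5c 5c 5c.
Inner input = (K'⊕ipad) ∥ m = ad 36 36 36 36 ∥ 73 6e 44 4d.
Inner hash: even-index sum = 468 mod 256 = 212; odd-index sum = 291 mod 256 = 35 → d4 23.
Outer input = (K'⊕opad) ∥ inner = c7 5c 5c 5c 5c ∥ d4 23.
Outer hash (tag): even-index sum = 418 mod 256 = 162; odd-index sum = 396 mod 256 = 140 → a2 8c.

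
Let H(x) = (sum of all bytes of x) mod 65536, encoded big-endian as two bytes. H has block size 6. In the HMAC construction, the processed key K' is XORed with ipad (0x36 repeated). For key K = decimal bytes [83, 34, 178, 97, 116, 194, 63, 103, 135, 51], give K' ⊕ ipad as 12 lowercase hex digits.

Key decimal bytes [83, 34, 178, 97, 116, 194, 63, 103, 135, 51] = 53 22 b2 61 74 c2 3f 67 87 33 is 10 bytes > B = 6, so hash it first: H(key) = 04 1e, then zero-pad to 6 bytes: K' = 04 1e 00 00 00 00.
XOR each byte with 0x36: 04⊕36=32, 1e⊕36=28, 00⊕36=36, 00⊕36=36, 00⊕36=36, 00⊕36=36.

322836363636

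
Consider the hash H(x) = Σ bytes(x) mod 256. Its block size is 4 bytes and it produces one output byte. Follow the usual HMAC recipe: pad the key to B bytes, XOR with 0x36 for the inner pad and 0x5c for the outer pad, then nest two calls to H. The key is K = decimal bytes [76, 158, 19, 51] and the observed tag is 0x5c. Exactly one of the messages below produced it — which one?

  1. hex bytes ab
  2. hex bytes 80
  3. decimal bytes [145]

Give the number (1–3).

2

Key decimal bytes [76, 158, 19, 51] = 4c 9e 13 33 is exactly B = 4 bytes: K' = 4c 9e 13 33.
K' ⊕ ipad = 7a a8 25 05; K' ⊕ opad = 10 c2 4f 6f.
m1: inner = H(7a a8 25 05 ab) = f7; tag = H(10 c2 4f 6f f7) = 87
m2: inner = H(7a a8 25 05 80) = cc; tag = H(10 c2 4f 6f cc) = 5c ← matches
m3: inner = H(7a a8 25 05 91) = dd; tag = H(10 c2 4f 6f dd) = 6d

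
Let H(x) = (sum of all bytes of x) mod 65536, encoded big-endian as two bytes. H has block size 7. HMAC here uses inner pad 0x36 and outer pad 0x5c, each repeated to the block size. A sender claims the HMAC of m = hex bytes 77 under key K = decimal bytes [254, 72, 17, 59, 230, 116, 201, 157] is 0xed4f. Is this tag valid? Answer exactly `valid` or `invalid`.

invalid

Key decimal bytes [254, 72, 17, 59, 230, 116, 201, 157] = fe 48 11 3b e6 74 c9 9d is 8 bytes > B = 7, so hash it first: H(key) = 04 52, then zero-pad to 7 bytes: K' = 04 52 00 00 00 00 00.
K' ⊕ ipad = 32 64 36 36 36 36 36; K' ⊕ opad = 58 0e 5c 5c 5c 5c 5c.
Inner hash: sum = 50+100+54+54+54+54+54+119 = 539 → 02 1b.
Outer hash (recomputed tag): sum = 88+14+92+92+92+92+92+2+27 = 591 → 02 4f.
Recomputed tag = 024f; claimed = ed4f → mismatch.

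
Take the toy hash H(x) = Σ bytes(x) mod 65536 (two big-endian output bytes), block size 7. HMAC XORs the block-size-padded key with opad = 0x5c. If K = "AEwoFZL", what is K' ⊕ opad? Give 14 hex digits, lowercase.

Key "AEwoFZL" = 41 45 77 6f 46 5a 4c is exactly B = 7 bytes: K' = 41 45 77 6f 46 5a 4c.
XOR each byte with 0x5c: 41⊕5c=1d, 45⊕5c=19, 77⊕5c=2b, 6f⊕5c=33, 46⊕5c=1a, 5a⊕5c=06, 4c⊕5c=10.

1d192b331a0610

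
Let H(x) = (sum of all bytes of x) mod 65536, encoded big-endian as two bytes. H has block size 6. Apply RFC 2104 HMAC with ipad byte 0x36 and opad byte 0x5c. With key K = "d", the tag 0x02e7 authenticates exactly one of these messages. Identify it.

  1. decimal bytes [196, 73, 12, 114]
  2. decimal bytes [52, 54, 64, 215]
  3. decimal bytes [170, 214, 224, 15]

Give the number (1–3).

2

Key "d" = 64 is 1 byte ≤ B = 6; zero-pad to 6 bytes: K' = 64 00 00 00 00 00.
K' ⊕ ipad = 52 36 36 36 36 36; K' ⊕ opad = 38 5c 5c 5c 5c 5c.
m1: inner = H(52 36 36 36 36 36 c4 49 0c 72) = 02 eb; tag = H(38 5c 5c 5c 5c 5c 02 eb) = 02f1
m2: inner = H(52 36 36 36 36 36 34 36 40 d7) = 02 e1; tag = H(38 5c 5c 5c 5c 5c 02 e1) = 02e7 ← matches
m3: inner = H(52 36 36 36 36 36 aa d6 e0 0f) = 03 cf; tag = H(38 5c 5c 5c 5c 5c 03 cf) = 02d6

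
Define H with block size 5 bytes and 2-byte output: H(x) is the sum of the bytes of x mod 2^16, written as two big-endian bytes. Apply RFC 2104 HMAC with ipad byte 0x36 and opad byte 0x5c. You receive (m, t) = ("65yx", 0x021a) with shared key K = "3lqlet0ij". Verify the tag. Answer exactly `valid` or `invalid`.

valid

Key "3lqlet0ij" = 33 6c 71 6c 65 74 30 69 6a is 9 bytes > B = 5, so hash it first: H(key) = 03 58, then zero-pad to 5 bytes: K' = 03 58 00 00 00.
K' ⊕ ipad = 35 6e 36 36 36; K' ⊕ opad = 5f 04 5c 5c 5c.
Inner hash: sum = 53+110+54+54+54+54+53+121+120 = 673 → 02 a1.
Outer hash (recomputed tag): sum = 95+4+92+92+92+2+161 = 538 → 02 1a.
Recomputed tag = 021a; claimed = 021a → match.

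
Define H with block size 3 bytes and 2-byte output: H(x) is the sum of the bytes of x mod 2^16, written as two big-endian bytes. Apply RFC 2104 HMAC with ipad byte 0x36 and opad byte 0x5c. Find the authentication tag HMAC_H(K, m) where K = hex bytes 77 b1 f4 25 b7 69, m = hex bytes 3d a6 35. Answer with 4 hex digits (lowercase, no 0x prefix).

Key hex bytes 77 b1 f4 25 b7 69 is 6 bytes > B = 3, so hash it first: H(key) = 03 61, then zero-pad to 3 bytes: K' = 03 61 00.
K' ⊕ ipad = 35 57 36.  K' ⊕ opad = 5f 3d 5c.
Inner input = (K'⊕ipad) ∥ m = 35 57 36 ∥ 3d a6 35.
Inner hash: sum = 53+87+54+61+166+53 = 474 → 01 da.
Outer input = (K'⊕opad) ∥ inner = 5f 3d 5c ∥ 01 da.
Outer hash (tag): sum = 95+61+92+1+218 = 467 → 01 d3.

01d3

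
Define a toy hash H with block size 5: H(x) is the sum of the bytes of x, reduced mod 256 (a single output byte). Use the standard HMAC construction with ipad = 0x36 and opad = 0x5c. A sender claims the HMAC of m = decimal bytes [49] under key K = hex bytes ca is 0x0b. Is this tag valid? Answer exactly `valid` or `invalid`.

valid

Key hex bytes ca is 1 byte ≤ B = 5; zero-pad to 5 bytes: K' = ca 00 00 00 00.
K' ⊕ ipad = fc 36 36 36 36; K' ⊕ opad = 96 5c 5c 5c 5c.
Inner hash: sum = 252+54+54+54+54+49 = 517; mod 256 = 5 → 05.
Outer hash (recomputed tag): sum = 150+92+92+92+92+5 = 523; mod 256 = 11 → 0b.
Recomputed tag = 0b; claimed = 0b → match.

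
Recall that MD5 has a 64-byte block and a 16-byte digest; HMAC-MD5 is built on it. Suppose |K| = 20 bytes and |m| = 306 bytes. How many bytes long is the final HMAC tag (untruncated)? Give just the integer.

16

The tag is one MD5 digest: 16 bytes.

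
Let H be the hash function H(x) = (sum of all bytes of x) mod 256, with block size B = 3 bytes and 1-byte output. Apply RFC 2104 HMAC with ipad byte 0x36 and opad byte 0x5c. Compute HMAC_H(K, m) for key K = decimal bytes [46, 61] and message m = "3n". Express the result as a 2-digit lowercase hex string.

29

Key decimal bytes [46, 61] = 2e 3d is 2 bytes ≤ B = 3; zero-pad to 3 bytes: K' = 2e 3d 00.
K' ⊕ ipad = 18 0b 36.  K' ⊕ opad = 72 61 5c.
Inner input = (K'⊕ipad) ∥ m = 18 0b 36 ∥ 33 6e.
Inner hash: sum = 24+11+54+51+110 = 250 → fa.
Outer input = (K'⊕opad) ∥ inner = 72 61 5c ∥ fa.
Outer hash (tag): sum = 114+97+92+250 = 553; mod 256 = 41 → 29.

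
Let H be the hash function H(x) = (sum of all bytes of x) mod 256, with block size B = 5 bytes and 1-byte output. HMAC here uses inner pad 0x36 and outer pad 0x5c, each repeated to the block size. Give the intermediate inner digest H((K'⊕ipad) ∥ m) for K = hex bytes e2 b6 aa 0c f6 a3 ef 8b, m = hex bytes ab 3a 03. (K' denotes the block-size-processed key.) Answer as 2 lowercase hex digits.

Key hex bytes e2 b6 aa 0c f6 a3 ef 8b is 8 bytes > B = 5, so hash it first: H(key) = 61, then zero-pad to 5 bytes: K' = 61 00 00 00 00.
K' ⊕ ipad = 57 36 36 36 36.
Inner input = 57 36 36 36 36 ∥ ab 3a 03.
Inner hash: sum = 87+54+54+54+54+171+58+3 = 535; mod 256 = 23 → 17.

17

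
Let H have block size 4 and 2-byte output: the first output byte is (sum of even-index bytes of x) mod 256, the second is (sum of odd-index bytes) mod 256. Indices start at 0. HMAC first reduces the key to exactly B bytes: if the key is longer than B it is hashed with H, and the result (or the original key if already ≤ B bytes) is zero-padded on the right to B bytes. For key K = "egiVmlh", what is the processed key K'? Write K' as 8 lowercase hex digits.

|K| = 7 > B = 4, so first hash the key.
H(K): even-index sum = 419 mod 256 = 163; odd-index sum = 297 mod 256 = 41 → a3 29.
Zero-pad H(K) = a3 29 to 4 bytes: K' = a3 29 00 00.

a3290000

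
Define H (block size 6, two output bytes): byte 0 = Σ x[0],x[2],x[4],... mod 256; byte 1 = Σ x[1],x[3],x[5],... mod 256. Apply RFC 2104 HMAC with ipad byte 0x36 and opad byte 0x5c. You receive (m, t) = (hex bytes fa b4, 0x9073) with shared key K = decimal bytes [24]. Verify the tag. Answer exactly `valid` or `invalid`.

Key decimal bytes [24] = 18 is 1 byte ≤ B = 6; zero-pad to 6 bytes: K' = 18 00 00 00 00 00.
K' ⊕ ipad = 2e 36 36 36 36 36; K' ⊕ opad = 44 5c 5c 5c 5c 5c.
Inner hash: even-index sum = 404 mod 256 = 148; odd-index sum = 342 mod 256 = 86 → 94 56.
Outer hash (recomputed tag): even-index sum = 400 mod 256 = 144; odd-index sum = 362 mod 256 = 106 → 90 6a.
Recomputed tag = 906a; claimed = 9073 → mismatch.

invalid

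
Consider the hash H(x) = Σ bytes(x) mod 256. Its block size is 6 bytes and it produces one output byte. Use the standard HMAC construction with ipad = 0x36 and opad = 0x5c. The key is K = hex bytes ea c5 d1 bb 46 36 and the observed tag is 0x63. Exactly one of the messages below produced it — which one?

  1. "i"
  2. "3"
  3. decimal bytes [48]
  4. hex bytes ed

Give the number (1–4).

Key hex bytes ea c5 d1 bb 46 36 is exactly B = 6 bytes: K' = ea c5 d1 bb 46 36.
K' ⊕ ipad = dc f3 e7 8d 70 00; K' ⊕ opad = b6 99 8d e7 1a 6a.
m1: inner = H(dc f3 e7 8d 70 00 69) = 1c; tag = H(b6 99 8d e7 1a 6a 1c) = 63 ← matches
m2: inner = H(dc f3 e7 8d 70 00 33) = e6; tag = H(b6 99 8d e7 1a 6a e6) = 2d
m3: inner = H(dc f3 e7 8d 70 00 30) = e3; tag = H(b6 99 8d e7 1a 6a e3) = 2a
m4: inner = H(dc f3 e7 8d 70 00 ed) = a0; tag = H(b6 99 8d e7 1a 6a a0) = e7

1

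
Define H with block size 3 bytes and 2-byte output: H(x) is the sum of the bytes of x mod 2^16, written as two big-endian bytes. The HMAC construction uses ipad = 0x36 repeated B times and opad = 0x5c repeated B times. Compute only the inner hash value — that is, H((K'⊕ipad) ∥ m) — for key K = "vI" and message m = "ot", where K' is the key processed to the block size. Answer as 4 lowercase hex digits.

Key "vI" = 76 49 is 2 bytes ≤ B = 3; zero-pad to 3 bytes: K' = 76 49 00.
K' ⊕ ipad = 40 7f 36.
Inner input = 40 7f 36 ∥ 6f 74.
Inner hash: sum = 64+127+54+111+116 = 472 → 01 d8.

01d8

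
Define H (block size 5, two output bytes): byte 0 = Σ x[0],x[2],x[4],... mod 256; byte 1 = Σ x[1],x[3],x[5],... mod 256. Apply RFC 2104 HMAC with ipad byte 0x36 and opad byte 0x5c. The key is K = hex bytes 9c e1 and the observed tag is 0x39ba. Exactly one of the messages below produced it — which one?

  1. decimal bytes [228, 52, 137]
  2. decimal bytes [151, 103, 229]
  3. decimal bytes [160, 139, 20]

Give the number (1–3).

3

Key hex bytes 9c e1 is 2 bytes ≤ B = 5; zero-pad to 5 bytes: K' = 9c e1 00 00 00.
K' ⊕ ipad = aa d7 36 36 36; K' ⊕ opad = c0 bd 5c 5c 5c.
m1: inner = H(aa d7 36 36 36 e4 34 89) = 4a 7a; tag = H(c0 bd 5c 5c 5c 4a 7a) = f263
m2: inner = H(aa d7 36 36 36 97 67 e5) = 7d 89; tag = H(c0 bd 5c 5c 5c 7d 89) = 0196
m3: inner = H(aa d7 36 36 36 a0 8b 14) = a1 c1; tag = H(c0 bd 5c 5c 5c a1 c1) = 39ba ← matches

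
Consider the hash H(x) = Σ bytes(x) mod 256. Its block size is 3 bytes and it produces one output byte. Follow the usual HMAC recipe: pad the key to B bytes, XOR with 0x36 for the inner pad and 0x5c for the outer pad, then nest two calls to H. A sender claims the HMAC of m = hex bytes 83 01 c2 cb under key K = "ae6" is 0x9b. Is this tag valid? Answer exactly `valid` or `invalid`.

valid

Key "ae6" = 61 65 36 is exactly B = 3 bytes: K' = 61 65 36.
K' ⊕ ipad = 57 53 00; K' ⊕ opad = 3d 39 6a.
Inner hash: sum = 87+83+0+131+1+194+203 = 699; mod 256 = 187 → bb.
Outer hash (recomputed tag): sum = 61+57+106+187 = 411; mod 256 = 155 → 9b.
Recomputed tag = 9b; claimed = 9b → match.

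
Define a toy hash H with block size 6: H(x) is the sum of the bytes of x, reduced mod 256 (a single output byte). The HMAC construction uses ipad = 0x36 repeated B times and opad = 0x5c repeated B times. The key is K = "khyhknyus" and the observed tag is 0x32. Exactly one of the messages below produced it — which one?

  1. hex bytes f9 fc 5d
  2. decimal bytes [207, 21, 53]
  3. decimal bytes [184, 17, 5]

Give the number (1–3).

Key "khyhknyus" = 6b 68 79 68 6b 6e 79 75 73 is 9 bytes > B = 6, so hash it first: H(key) = ee, then zero-pad to 6 bytes: K' = ee 00 00 00 00 00.
K' ⊕ ipad = d8 36 36 36 36 36; K' ⊕ opad = b2 5c 5c 5c 5c 5c.
m1: inner = H(d8 36 36 36 36 36 f9 fc 5d) = 38; tag = H(b2 5c 5c 5c 5c 5c 38) = b6
m2: inner = H(d8 36 36 36 36 36 cf 15 35) = ff; tag = H(b2 5c 5c 5c 5c 5c ff) = 7d
m3: inner = H(d8 36 36 36 36 36 b8 11 05) = b4; tag = H(b2 5c 5c 5c 5c 5c b4) = 32 ← matches

3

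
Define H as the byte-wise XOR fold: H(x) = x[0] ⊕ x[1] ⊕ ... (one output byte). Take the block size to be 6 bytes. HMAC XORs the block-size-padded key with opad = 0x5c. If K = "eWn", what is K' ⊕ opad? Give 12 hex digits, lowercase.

Key "eWn" = 65 57 6e is 3 bytes ≤ B = 6; zero-pad to 6 bytes: K' = 65 57 6e 00 00 00.
XOR each byte with 0x5c: 65⊕5c=39, 57⊕5c=0b, 6e⊕5c=32, 00⊕5c=5c, 00⊕5c=5c, 00⊕5c=5c.

390b325c5c5c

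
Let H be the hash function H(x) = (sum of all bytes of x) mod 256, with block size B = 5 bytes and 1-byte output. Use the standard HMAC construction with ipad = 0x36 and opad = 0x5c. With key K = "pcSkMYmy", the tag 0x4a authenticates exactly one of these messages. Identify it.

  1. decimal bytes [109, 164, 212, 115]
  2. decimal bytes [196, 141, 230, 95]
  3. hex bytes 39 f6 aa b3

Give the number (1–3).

2

Key "pcSkMYmy" = 70 63 53 6b 4d 59 6d 79 is 8 bytes > B = 5, so hash it first: H(key) = 1d, then zero-pad to 5 bytes: K' = 1d 00 00 00 00.
K' ⊕ ipad = 2b 36 36 36 36; K' ⊕ opad = 41 5c 5c 5c 5c.
m1: inner = H(2b 36 36 36 36 6d a4 d4 73) = 5b; tag = H(41 5c 5c 5c 5c 5b) = 0c
m2: inner = H(2b 36 36 36 36 c4 8d e6 5f) = 99; tag = H(41 5c 5c 5c 5c 99) = 4a ← matches
m3: inner = H(2b 36 36 36 36 39 f6 aa b3) = 8f; tag = H(41 5c 5c 5c 5c 8f) = 40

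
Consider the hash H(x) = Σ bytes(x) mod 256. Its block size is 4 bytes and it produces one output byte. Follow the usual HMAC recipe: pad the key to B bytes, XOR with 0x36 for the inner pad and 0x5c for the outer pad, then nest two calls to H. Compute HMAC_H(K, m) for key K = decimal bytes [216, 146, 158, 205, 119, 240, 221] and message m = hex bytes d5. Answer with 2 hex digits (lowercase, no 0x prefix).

Key decimal bytes [216, 146, 158, 205, 119, 240, 221] = d8 92 9e cd 77 f0 dd is 7 bytes > B = 4, so hash it first: H(key) = 19, then zero-pad to 4 bytes: K' = 19 00 00 00.
K' ⊕ ipad = 2f 36 36 36.  K' ⊕ opad = 45 5c 5c 5c.
Inner input = (K'⊕ipad) ∥ m = 2f 36 36 36 ∥ d5.
Inner hash: sum = 47+54+54+54+213 = 422; mod 256 = 166 → a6.
Outer input = (K'⊕opad) ∥ inner = 45 5c 5c 5c ∥ a6.
Outer hash (tag): sum = 69+92+92+92+166 = 511; mod 256 = 255 → ff.

ff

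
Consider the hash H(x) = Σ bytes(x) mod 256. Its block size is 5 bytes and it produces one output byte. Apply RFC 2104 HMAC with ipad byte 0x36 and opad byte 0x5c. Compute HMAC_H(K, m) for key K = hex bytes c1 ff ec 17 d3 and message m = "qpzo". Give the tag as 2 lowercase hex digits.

34

Key hex bytes c1 ff ec 17 d3 is exactly B = 5 bytes: K' = c1 ff ec 17 d3.
K' ⊕ ipad = f7 c9 da 21 e5.  K' ⊕ opad = 9d a3 b0 4b 8f.
Inner input = (K'⊕ipad) ∥ m = f7 c9 da 21 e5 ∥ 71 70 7a 6f.
Inner hash: sum = 247+201+218+33+229+113+112+122+111 = 1386; mod 256 = 106 → 6a.
Outer input = (K'⊕opad) ∥ inner = 9d a3 b0 4b 8f ∥ 6a.
Outer hash (tag): sum = 157+163+176+75+143+106 = 820; mod 256 = 52 → 34.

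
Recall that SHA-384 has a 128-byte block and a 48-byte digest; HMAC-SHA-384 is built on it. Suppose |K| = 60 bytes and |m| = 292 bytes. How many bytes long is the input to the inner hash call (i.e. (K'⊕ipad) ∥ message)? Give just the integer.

Key is 60 ≤ 128 bytes, zero-padded: |K'| = 128.
Inner input = (K'⊕ipad) ∥ m → 128 + 292 = 420 bytes.

420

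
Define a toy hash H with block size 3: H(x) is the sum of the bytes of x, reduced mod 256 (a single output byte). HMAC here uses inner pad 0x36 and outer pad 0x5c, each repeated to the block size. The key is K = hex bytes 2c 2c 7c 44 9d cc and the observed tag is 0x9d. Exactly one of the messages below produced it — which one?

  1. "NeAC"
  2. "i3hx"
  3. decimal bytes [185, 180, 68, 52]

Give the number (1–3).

Key hex bytes 2c 2c 7c 44 9d cc is 6 bytes > B = 3, so hash it first: H(key) = 81, then zero-pad to 3 bytes: K' = 81 00 00.
K' ⊕ ipad = b7 36 36; K' ⊕ opad = dd 5c 5c.
m1: inner = H(b7 36 36 4e 65 41 43) = 5a; tag = H(dd 5c 5c 5a) = ef
m2: inner = H(b7 36 36 69 33 68 78) = 9f; tag = H(dd 5c 5c 9f) = 34
m3: inner = H(b7 36 36 b9 b4 44 34) = 08; tag = H(dd 5c 5c 08) = 9d ← matches

3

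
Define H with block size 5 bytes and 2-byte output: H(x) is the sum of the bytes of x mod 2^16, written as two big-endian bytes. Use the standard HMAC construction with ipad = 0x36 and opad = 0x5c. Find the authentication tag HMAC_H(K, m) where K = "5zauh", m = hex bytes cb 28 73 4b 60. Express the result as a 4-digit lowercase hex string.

Key "5zauh" = 35 7a 61 75 68 is exactly B = 5 bytes: K' = 35 7a 61 75 68.
K' ⊕ ipad = 03 4c 57 43 5e.  K' ⊕ opad = 69 26 3d 29 34.
Inner input = (K'⊕ipad) ∥ m = 03 4c 57 43 5e ∥ cb 28 73 4b 60.
Inner hash: sum = 3+76+87+67+94+203+40+115+75+96 = 856 → 03 58.
Outer input = (K'⊕opad) ∥ inner = 69 26 3d 29 34 ∥ 03 58.
Outer hash (tag): sum = 105+38+61+41+52+3+88 = 388 → 01 84.

0184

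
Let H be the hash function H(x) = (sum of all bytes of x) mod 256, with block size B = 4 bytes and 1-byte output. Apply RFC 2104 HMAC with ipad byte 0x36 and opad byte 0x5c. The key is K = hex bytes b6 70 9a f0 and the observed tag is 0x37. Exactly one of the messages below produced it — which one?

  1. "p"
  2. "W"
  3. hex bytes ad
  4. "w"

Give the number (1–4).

4

Key hex bytes b6 70 9a f0 is exactly B = 4 bytes: K' = b6 70 9a f0.
K' ⊕ ipad = 80 46 ac c6; K' ⊕ opad = ea 2c c6 ac.
m1: inner = H(80 46 ac c6 70) = a8; tag = H(ea 2c c6 ac a8) = 30
m2: inner = H(80 46 ac c6 57) = 8f; tag = H(ea 2c c6 ac 8f) = 17
m3: inner = H(80 46 ac c6 ad) = e5; tag = H(ea 2c c6 ac e5) = 6d
m4: inner = H(80 46 ac c6 77) = af; tag = H(ea 2c c6 ac af) = 37 ← matches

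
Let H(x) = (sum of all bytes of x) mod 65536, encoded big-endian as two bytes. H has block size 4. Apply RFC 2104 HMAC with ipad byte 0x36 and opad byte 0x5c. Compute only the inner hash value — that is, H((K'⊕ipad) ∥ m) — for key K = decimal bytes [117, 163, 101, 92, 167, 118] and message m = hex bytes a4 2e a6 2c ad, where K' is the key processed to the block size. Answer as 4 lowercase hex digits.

Key decimal bytes [117, 163, 101, 92, 167, 118] = 75 a3 65 5c a7 76 is 6 bytes > B = 4, so hash it first: H(key) = 02 f6, then zero-pad to 4 bytes: K' = 02 f6 00 00.
K' ⊕ ipad = 34 c0 36 36.
Inner input = 34 c0 36 36 ∥ a4 2e a6 2c ad.
Inner hash: sum = 52+192+54+54+164+46+166+44+173 = 945 → 03 b1.

03b1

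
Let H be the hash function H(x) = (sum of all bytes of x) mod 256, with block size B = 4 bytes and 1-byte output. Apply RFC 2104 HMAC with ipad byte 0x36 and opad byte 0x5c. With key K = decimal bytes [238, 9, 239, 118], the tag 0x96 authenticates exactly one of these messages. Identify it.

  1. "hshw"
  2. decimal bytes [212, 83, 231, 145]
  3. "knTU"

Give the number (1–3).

3

Key decimal bytes [238, 9, 239, 118] = ee 09 ef 76 is exactly B = 4 bytes: K' = ee 09 ef 76.
K' ⊕ ipad = d8 3f d9 40; K' ⊕ opad = b2 55 b3 2a.
m1: inner = H(d8 3f d9 40 68 73 68 77) = ea; tag = H(b2 55 b3 2a ea) = ce
m2: inner = H(d8 3f d9 40 d4 53 e7 91) = cf; tag = H(b2 55 b3 2a cf) = b3
m3: inner = H(d8 3f d9 40 6b 6e 54 55) = b2; tag = H(b2 55 b3 2a b2) = 96 ← matches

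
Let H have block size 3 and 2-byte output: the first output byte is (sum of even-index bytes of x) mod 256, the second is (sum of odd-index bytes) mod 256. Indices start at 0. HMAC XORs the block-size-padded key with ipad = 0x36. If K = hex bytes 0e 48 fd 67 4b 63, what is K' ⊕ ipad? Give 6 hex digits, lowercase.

Key hex bytes 0e 48 fd 67 4b 63 is 6 bytes > B = 3, so hash it first: H(key) = 56 12, then zero-pad to 3 bytes: K' = 56 12 00.
XOR each byte with 0x36: 56⊕36=60, 12⊕36=24, 00⊕36=36.

602436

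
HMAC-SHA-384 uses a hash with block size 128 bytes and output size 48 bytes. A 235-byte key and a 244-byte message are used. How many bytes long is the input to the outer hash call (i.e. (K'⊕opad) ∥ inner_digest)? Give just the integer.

Key is 235 > 128 bytes, so it is hashed to 48 bytes then zero-padded to 128: |K'| = 128.
Outer input = (K'⊕opad) ∥ H(inner) → 128 + 48 = 176 bytes.

176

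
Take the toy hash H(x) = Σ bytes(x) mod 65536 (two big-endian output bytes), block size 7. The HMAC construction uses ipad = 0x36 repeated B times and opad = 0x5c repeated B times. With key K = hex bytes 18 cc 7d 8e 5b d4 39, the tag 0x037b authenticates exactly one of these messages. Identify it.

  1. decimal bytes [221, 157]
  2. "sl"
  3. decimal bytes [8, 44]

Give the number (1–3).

Key hex bytes 18 cc 7d 8e 5b d4 39 is exactly B = 7 bytes: K' = 18 cc 7d 8e 5b d4 39.
K' ⊕ ipad = 2e fa 4b b8 6d e2 0f; K' ⊕ opad = 44 90 21 d2 07 88 65.
m1: inner = H(2e fa 4b b8 6d e2 0f dd 9d) = 05 03; tag = H(44 90 21 d2 07 88 65 05 03) = 02c3
m2: inner = H(2e fa 4b b8 6d e2 0f 73 6c) = 04 68; tag = H(44 90 21 d2 07 88 65 04 68) = 0327
m3: inner = H(2e fa 4b b8 6d e2 0f 08 2c) = 03 bd; tag = H(44 90 21 d2 07 88 65 03 bd) = 037b ← matches

3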